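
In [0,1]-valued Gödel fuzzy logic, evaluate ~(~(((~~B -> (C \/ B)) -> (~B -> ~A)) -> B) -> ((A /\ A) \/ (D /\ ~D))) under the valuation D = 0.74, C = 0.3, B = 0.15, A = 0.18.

~B: Gödel ¬ of 0.15 = 0 (operand ≠ 0)
~~B: Gödel ¬ of 0 = 1 (operand is 0)
(C \/ B) = max(0.3, 0.15) = 0.3
(~~B -> (C \/ B)): 1 > 0.3, so result = 0.3
~B: Gödel ¬ of 0.15 = 0 (operand ≠ 0)
~A: Gödel ¬ of 0.18 = 0 (operand ≠ 0)
(~B -> ~A): 0 ≤ 0, so result = 1
((~~B -> (C \/ B)) -> (~B -> ~A)): 0.3 ≤ 1, so result = 1
(((~~B -> (C \/ B)) -> (~B -> ~A)) -> B): 1 > 0.15, so result = 0.15
~(((~~B -> (C \/ B)) -> (~B -> ~A)) -> B): Gödel ¬ of 0.15 = 0 (operand ≠ 0)
(A /\ A) = min(0.18, 0.18) = 0.18
~D: Gödel ¬ of 0.74 = 0 (operand ≠ 0)
(D /\ ~D) = min(0.74, 0) = 0
((A /\ A) \/ (D /\ ~D)) = max(0.18, 0) = 0.18
(~(((~~B -> (C \/ B)) -> (~B -> ~A)) -> B) -> ((A /\ A) \/ (D /\ ~D))): 0 ≤ 0.18, so result = 1
~(~(((~~B -> (C \/ B)) -> (~B -> ~A)) -> B) -> ((A /\ A) \/ (D /\ ~D))): Gödel ¬ of 1 = 0 (operand ≠ 0)

0.00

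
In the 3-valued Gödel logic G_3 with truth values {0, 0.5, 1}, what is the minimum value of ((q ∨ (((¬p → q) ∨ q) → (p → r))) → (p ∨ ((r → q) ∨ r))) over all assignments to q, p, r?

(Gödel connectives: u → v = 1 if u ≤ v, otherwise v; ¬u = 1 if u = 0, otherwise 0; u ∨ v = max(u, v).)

0.50

The minimum is attained at q = 0, p = 0, r = 0.5:
  ¬p: Gödel ¬ of 0 = 1 (operand is 0)
  (¬p → q): 1 > 0, so result = 0
  ((¬p → q) ∨ q) = max(0, 0) = 0
  (p → r): 0 ≤ 0.5, so result = 1
  (((¬p → q) ∨ q) → (p → r)): 0 ≤ 1, so result = 1
  (q ∨ (((¬p → q) ∨ q) → (p → r))) = max(0, 1) = 1
  (r → q): 0.5 > 0, so result = 0
  ((r → q) ∨ r) = max(0, 0.5) = 0.5
  (p ∨ ((r → q) ∨ r)) = max(0, 0.5) = 0.5
  ((q ∨ (((¬p → q) ∨ q) → (p → r))) → (p ∨ ((r → q) ∨ r))): 1 > 0.5, so result = 0.5
Checking all 27 assignments confirms none give a value below 0.50.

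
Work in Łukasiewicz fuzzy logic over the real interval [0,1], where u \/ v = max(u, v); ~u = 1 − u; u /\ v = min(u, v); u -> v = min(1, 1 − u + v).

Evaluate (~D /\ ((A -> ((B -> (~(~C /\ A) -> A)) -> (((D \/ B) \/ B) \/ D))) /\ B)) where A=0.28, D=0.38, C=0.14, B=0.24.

~D: Łukasiewicz ¬ gives 1 − 0.38 = 0.62
~C: Łukasiewicz ¬ gives 1 − 0.14 = 0.86
(~C /\ A) = min(0.86, 0.28) = 0.28
~(~C /\ A): Łukasiewicz ¬ gives 1 − 0.28 = 0.72
(~(~C /\ A) -> A): min(1, 1 − 0.72 + 0.28) = 0.56
(B -> (~(~C /\ A) -> A)): min(1, 1 − 0.24 + 0.56) = 1
(D \/ B) = max(0.38, 0.24) = 0.38
((D \/ B) \/ B) = max(0.38, 0.24) = 0.38
(((D \/ B) \/ B) \/ D) = max(0.38, 0.38) = 0.38
((B -> (~(~C /\ A) -> A)) -> (((D \/ B) \/ B) \/ D)): min(1, 1 − 1 + 0.38) = 0.38
(A -> ((B -> (~(~C /\ A) -> A)) -> (((D \/ B) \/ B) \/ D))): min(1, 1 − 0.28 + 0.38) = 1
((A -> ((B -> (~(~C /\ A) -> A)) -> (((D \/ B) \/ B) \/ D))) /\ B) = min(1, 0.24) = 0.24
(~D /\ ((A -> ((B -> (~(~C /\ A) -> A)) -> (((D \/ B) \/ B) \/ D))) /\ B)) = min(0.62, 0.24) = 0.24

0.24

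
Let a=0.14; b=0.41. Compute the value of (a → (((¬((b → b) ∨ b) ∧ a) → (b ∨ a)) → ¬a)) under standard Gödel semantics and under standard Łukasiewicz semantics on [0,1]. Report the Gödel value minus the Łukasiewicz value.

-1.00

Gödel evaluation:
  (b → b): 0.41 ≤ 0.41, so result = 1
  ((b → b) ∨ b) = max(1, 0.41) = 1
  ¬((b → b) ∨ b): Gödel ¬ of 1 = 0 (operand ≠ 0)
  (¬((b → b) ∨ b) ∧ a) = min(0, 0.14) = 0
  (b ∨ a) = max(0.41, 0.14) = 0.41
  ((¬((b → b) ∨ b) ∧ a) → (b ∨ a)): 0 ≤ 0.41, so result = 1
  ¬a: Gödel ¬ of 0.14 = 0 (operand ≠ 0)
  (((¬((b → b) ∨ b) ∧ a) → (b ∨ a)) → ¬a): 1 > 0, so result = 0
  (a → (((¬((b → b) ∨ b) ∧ a) → (b ∨ a)) → ¬a)): 0.14 > 0, so result = 0
  Gödel value = 0
Łukasiewicz evaluation:
  (b → b): min(1, 1 − 0.41 + 0.41) = 1
  ((b → b) ∨ b) = max(1, 0.41) = 1
  ¬((b → b) ∨ b): Łukasiewicz ¬ gives 1 − 1 = 0
  (¬((b → b) ∨ b) ∧ a) = min(0, 0.14) = 0
  (b ∨ a) = max(0.41, 0.14) = 0.41
  ((¬((b → b) ∨ b) ∧ a) → (b ∨ a)): min(1, 1 − 0 + 0.41) = 1
  ¬a: Łukasiewicz ¬ gives 1 − 0.14 = 0.86
  (((¬((b → b) ∨ b) ∧ a) → (b ∨ a)) → ¬a): min(1, 1 − 1 + 0.86) = 0.86
  (a → (((¬((b → b) ∨ b) ∧ a) → (b ∨ a)) → ¬a)): min(1, 1 − 0.14 + 0.86) = 1
  Łukasiewicz value = 1
Difference: 0 − 1 = -1.00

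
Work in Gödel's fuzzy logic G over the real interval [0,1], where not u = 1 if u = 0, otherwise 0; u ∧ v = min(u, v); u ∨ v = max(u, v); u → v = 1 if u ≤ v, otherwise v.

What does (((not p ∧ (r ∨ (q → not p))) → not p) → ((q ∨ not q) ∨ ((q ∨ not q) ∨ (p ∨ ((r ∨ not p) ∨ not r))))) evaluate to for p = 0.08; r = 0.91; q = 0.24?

not p: Gödel ¬ of 0.08 = 0 (operand ≠ 0)
not p: Gödel ¬ of 0.08 = 0 (operand ≠ 0)
(q → not p): 0.24 > 0, so result = 0
(r ∨ (q → not p)) = max(0.91, 0) = 0.91
(not p ∧ (r ∨ (q → not p))) = min(0, 0.91) = 0
not p: Gödel ¬ of 0.08 = 0 (operand ≠ 0)
((not p ∧ (r ∨ (q → not p))) → not p): 0 ≤ 0, so result = 1
not q: Gödel ¬ of 0.24 = 0 (operand ≠ 0)
(q ∨ not q) = max(0.24, 0) = 0.24
not q: Gödel ¬ of 0.24 = 0 (operand ≠ 0)
(q ∨ not q) = max(0.24, 0) = 0.24
not p: Gödel ¬ of 0.08 = 0 (operand ≠ 0)
(r ∨ not p) = max(0.91, 0) = 0.91
not r: Gödel ¬ of 0.91 = 0 (operand ≠ 0)
((r ∨ not p) ∨ not r) = max(0.91, 0) = 0.91
(p ∨ ((r ∨ not p) ∨ not r)) = max(0.08, 0.91) = 0.91
((q ∨ not q) ∨ (p ∨ ((r ∨ not p) ∨ not r))) = max(0.24, 0.91) = 0.91
((q ∨ not q) ∨ ((q ∨ not q) ∨ (p ∨ ((r ∨ not p) ∨ not r)))) = max(0.24, 0.91) = 0.91
(((not p ∧ (r ∨ (q → not p))) → not p) → ((q ∨ not q) ∨ ((q ∨ not q) ∨ (p ∨ ((r ∨ not p) ∨ not r))))): 1 > 0.91, so result = 0.91

0.91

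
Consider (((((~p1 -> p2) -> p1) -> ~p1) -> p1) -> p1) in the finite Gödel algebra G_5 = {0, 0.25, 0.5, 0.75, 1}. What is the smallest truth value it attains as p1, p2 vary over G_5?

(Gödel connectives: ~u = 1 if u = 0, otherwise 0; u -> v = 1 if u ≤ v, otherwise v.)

The minimum is attained at p1 = 0.25, p2 = 0:
  ~p1: Gödel ¬ of 0.25 = 0 (operand ≠ 0)
  (~p1 -> p2): 0 ≤ 0, so result = 1
  ((~p1 -> p2) -> p1): 1 > 0.25, so result = 0.25
  ~p1: Gödel ¬ of 0.25 = 0 (operand ≠ 0)
  (((~p1 -> p2) -> p1) -> ~p1): 0.25 > 0, so result = 0
  ((((~p1 -> p2) -> p1) -> ~p1) -> p1): 0 ≤ 0.25, so result = 1
  (((((~p1 -> p2) -> p1) -> ~p1) -> p1) -> p1): 1 > 0.25, so result = 0.25
Checking all 25 assignments confirms none give a value below 0.25.

0.25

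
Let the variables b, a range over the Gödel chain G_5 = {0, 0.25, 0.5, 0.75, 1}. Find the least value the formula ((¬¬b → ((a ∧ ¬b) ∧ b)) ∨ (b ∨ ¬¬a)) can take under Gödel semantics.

The minimum is attained at b = 0.25, a = 0:
  ¬b: Gödel ¬ of 0.25 = 0 (operand ≠ 0)
  ¬¬b: Gödel ¬ of 0 = 1 (operand is 0)
  ¬b: Gödel ¬ of 0.25 = 0 (operand ≠ 0)
  (a ∧ ¬b) = min(0, 0) = 0
  ((a ∧ ¬b) ∧ b) = min(0, 0.25) = 0
  (¬¬b → ((a ∧ ¬b) ∧ b)): 1 > 0, so result = 0
  ¬a: Gödel ¬ of 0 = 1 (operand is 0)
  ¬¬a: Gödel ¬ of 1 = 0 (operand ≠ 0)
  (b ∨ ¬¬a) = max(0.25, 0) = 0.25
  ((¬¬b → ((a ∧ ¬b) ∧ b)) ∨ (b ∨ ¬¬a)) = max(0, 0.25) = 0.25
Checking all 25 assignments confirms none give a value below 0.25.

0.25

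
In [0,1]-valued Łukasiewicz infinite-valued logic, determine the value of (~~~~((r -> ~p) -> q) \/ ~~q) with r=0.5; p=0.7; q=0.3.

0.50

~p: Łukasiewicz ¬ gives 1 − 0.7 = 0.3
(r -> ~p): min(1, 1 − 0.5 + 0.3) = 0.8
((r -> ~p) -> q): min(1, 1 − 0.8 + 0.3) = 0.5
~((r -> ~p) -> q): Łukasiewicz ¬ gives 1 − 0.5 = 0.5
~~((r -> ~p) -> q): Łukasiewicz ¬ gives 1 − 0.5 = 0.5
~~~((r -> ~p) -> q): Łukasiewicz ¬ gives 1 − 0.5 = 0.5
~~~~((r -> ~p) -> q): Łukasiewicz ¬ gives 1 − 0.5 = 0.5
~q: Łukasiewicz ¬ gives 1 − 0.3 = 0.7
~~q: Łukasiewicz ¬ gives 1 − 0.7 = 0.3
(~~~~((r -> ~p) -> q) \/ ~~q) = max(0.5, 0.3) = 0.5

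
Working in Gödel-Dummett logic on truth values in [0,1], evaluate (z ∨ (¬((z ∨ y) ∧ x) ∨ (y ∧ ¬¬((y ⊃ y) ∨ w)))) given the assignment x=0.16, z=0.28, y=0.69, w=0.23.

0.69

(z ∨ y) = max(0.28, 0.69) = 0.69
((z ∨ y) ∧ x) = min(0.69, 0.16) = 0.16
¬((z ∨ y) ∧ x): Gödel ¬ of 0.16 = 0 (operand ≠ 0)
(y ⊃ y): 0.69 ≤ 0.69, so result = 1
((y ⊃ y) ∨ w) = max(1, 0.23) = 1
¬((y ⊃ y) ∨ w): Gödel ¬ of 1 = 0 (operand ≠ 0)
¬¬((y ⊃ y) ∨ w): Gödel ¬ of 0 = 1 (operand is 0)
(y ∧ ¬¬((y ⊃ y) ∨ w)) = min(0.69, 1) = 0.69
(¬((z ∨ y) ∧ x) ∨ (y ∧ ¬¬((y ⊃ y) ∨ w))) = max(0, 0.69) = 0.69
(z ∨ (¬((z ∨ y) ∧ x) ∨ (y ∧ ¬¬((y ⊃ y) ∨ w)))) = max(0.28, 0.69) = 0.69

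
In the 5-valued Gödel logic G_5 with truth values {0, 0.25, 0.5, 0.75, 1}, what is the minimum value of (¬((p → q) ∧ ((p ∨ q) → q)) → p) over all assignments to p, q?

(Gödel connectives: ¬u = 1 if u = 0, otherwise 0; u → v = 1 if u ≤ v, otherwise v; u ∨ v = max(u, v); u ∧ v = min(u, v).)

0.25

The minimum is attained at p = 0.25, q = 0:
  (p → q): 0.25 > 0, so result = 0
  (p ∨ q) = max(0.25, 0) = 0.25
  ((p ∨ q) → q): 0.25 > 0, so result = 0
  ((p → q) ∧ ((p ∨ q) → q)) = min(0, 0) = 0
  ¬((p → q) ∧ ((p ∨ q) → q)): Gödel ¬ of 0 = 1 (operand is 0)
  (¬((p → q) ∧ ((p ∨ q) → q)) → p): 1 > 0.25, so result = 0.25
Checking all 25 assignments confirms none give a value below 0.25.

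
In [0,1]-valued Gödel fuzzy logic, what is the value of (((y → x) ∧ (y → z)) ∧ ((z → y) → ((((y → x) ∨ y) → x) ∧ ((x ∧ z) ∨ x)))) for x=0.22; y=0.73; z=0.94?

(y → x): 0.73 > 0.22, so result = 0.22
(y → z): 0.73 ≤ 0.94, so result = 1
((y → x) ∧ (y → z)) = min(0.22, 1) = 0.22
(z → y): 0.94 > 0.73, so result = 0.73
(y → x): 0.73 > 0.22, so result = 0.22
((y → x) ∨ y) = max(0.22, 0.73) = 0.73
(((y → x) ∨ y) → x): 0.73 > 0.22, so result = 0.22
(x ∧ z) = min(0.22, 0.94) = 0.22
((x ∧ z) ∨ x) = max(0.22, 0.22) = 0.22
((((y → x) ∨ y) → x) ∧ ((x ∧ z) ∨ x)) = min(0.22, 0.22) = 0.22
((z → y) → ((((y → x) ∨ y) → x) ∧ ((x ∧ z) ∨ x))): 0.73 > 0.22, so result = 0.22
(((y → x) ∧ (y → z)) ∧ ((z → y) → ((((y → x) ∨ y) → x) ∧ ((x ∧ z) ∨ x)))) = min(0.22, 0.22) = 0.22

0.22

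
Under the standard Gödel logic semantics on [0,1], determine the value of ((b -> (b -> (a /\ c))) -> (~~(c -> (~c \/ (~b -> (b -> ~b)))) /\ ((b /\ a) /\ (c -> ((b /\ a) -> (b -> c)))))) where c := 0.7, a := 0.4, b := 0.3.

(a /\ c) = min(0.4, 0.7) = 0.4
(b -> (a /\ c)): 0.3 ≤ 0.4, so result = 1
(b -> (b -> (a /\ c))): 0.3 ≤ 1, so result = 1
~c: Gödel ¬ of 0.7 = 0 (operand ≠ 0)
~b: Gödel ¬ of 0.3 = 0 (operand ≠ 0)
~b: Gödel ¬ of 0.3 = 0 (operand ≠ 0)
(b -> ~b): 0.3 > 0, so result = 0
(~b -> (b -> ~b)): 0 ≤ 0, so result = 1
(~c \/ (~b -> (b -> ~b))) = max(0, 1) = 1
(c -> (~c \/ (~b -> (b -> ~b)))): 0.7 ≤ 1, so result = 1
~(c -> (~c \/ (~b -> (b -> ~b)))): Gödel ¬ of 1 = 0 (operand ≠ 0)
~~(c -> (~c \/ (~b -> (b -> ~b)))): Gödel ¬ of 0 = 1 (operand is 0)
(b /\ a) = min(0.3, 0.4) = 0.3
(b /\ a) = min(0.3, 0.4) = 0.3
(b -> c): 0.3 ≤ 0.7, so result = 1
((b /\ a) -> (b -> c)): 0.3 ≤ 1, so result = 1
(c -> ((b /\ a) -> (b -> c))): 0.7 ≤ 1, so result = 1
((b /\ a) /\ (c -> ((b /\ a) -> (b -> c)))) = min(0.3, 1) = 0.3
(~~(c -> (~c \/ (~b -> (b -> ~b)))) /\ ((b /\ a) /\ (c -> ((b /\ a) -> (b -> c))))) = min(1, 0.3) = 0.3
((b -> (b -> (a /\ c))) -> (~~(c -> (~c \/ (~b -> (b -> ~b)))) /\ ((b /\ a) /\ (c -> ((b /\ a) -> (b -> c)))))): 1 > 0.3, so result = 0.3

0.30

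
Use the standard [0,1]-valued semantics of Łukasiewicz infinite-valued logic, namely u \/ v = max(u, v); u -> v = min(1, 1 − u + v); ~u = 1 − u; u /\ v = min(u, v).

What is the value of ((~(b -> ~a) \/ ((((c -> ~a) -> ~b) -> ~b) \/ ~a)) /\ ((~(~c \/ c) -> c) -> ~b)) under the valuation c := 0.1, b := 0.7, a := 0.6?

0.30

~a: Łukasiewicz ¬ gives 1 − 0.6 = 0.4
(b -> ~a): min(1, 1 − 0.7 + 0.4) = 0.7
~(b -> ~a): Łukasiewicz ¬ gives 1 − 0.7 = 0.3
~a: Łukasiewicz ¬ gives 1 − 0.6 = 0.4
(c -> ~a): min(1, 1 − 0.1 + 0.4) = 1
~b: Łukasiewicz ¬ gives 1 − 0.7 = 0.3
((c -> ~a) -> ~b): min(1, 1 − 1 + 0.3) = 0.3
~b: Łukasiewicz ¬ gives 1 − 0.7 = 0.3
(((c -> ~a) -> ~b) -> ~b): min(1, 1 − 0.3 + 0.3) = 1
~a: Łukasiewicz ¬ gives 1 − 0.6 = 0.4
((((c -> ~a) -> ~b) -> ~b) \/ ~a) = max(1, 0.4) = 1
(~(b -> ~a) \/ ((((c -> ~a) -> ~b) -> ~b) \/ ~a)) = max(0.3, 1) = 1
~c: Łukasiewicz ¬ gives 1 − 0.1 = 0.9
(~c \/ c) = max(0.9, 0.1) = 0.9
~(~c \/ c): Łukasiewicz ¬ gives 1 − 0.9 = 0.1
(~(~c \/ c) -> c): min(1, 1 − 0.1 + 0.1) = 1
~b: Łukasiewicz ¬ gives 1 − 0.7 = 0.3
((~(~c \/ c) -> c) -> ~b): min(1, 1 − 1 + 0.3) = 0.3
((~(b -> ~a) \/ ((((c -> ~a) -> ~b) -> ~b) \/ ~a)) /\ ((~(~c \/ c) -> c) -> ~b)) = min(1, 0.3) = 0.3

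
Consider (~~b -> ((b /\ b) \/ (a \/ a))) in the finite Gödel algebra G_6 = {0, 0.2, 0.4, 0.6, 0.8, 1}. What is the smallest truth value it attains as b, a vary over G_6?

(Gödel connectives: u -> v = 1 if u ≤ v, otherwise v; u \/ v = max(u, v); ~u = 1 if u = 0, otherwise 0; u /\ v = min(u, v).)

0.20

The minimum is attained at b = 0.2, a = 0:
  ~b: Gödel ¬ of 0.2 = 0 (operand ≠ 0)
  ~~b: Gödel ¬ of 0 = 1 (operand is 0)
  (b /\ b) = min(0.2, 0.2) = 0.2
  (a \/ a) = max(0, 0) = 0
  ((b /\ b) \/ (a \/ a)) = max(0.2, 0) = 0.2
  (~~b -> ((b /\ b) \/ (a \/ a))): 1 > 0.2, so result = 0.2
Checking all 36 assignments confirms none give a value below 0.20.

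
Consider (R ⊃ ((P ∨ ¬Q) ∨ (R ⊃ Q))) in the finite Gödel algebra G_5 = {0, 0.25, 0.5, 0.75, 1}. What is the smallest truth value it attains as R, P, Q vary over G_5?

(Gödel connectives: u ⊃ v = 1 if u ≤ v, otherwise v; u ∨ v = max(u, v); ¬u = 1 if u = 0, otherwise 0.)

0.25

The minimum is attained at R = 0.5, P = 0, Q = 0.25:
  ¬Q: Gödel ¬ of 0.25 = 0 (operand ≠ 0)
  (P ∨ ¬Q) = max(0, 0) = 0
  (R ⊃ Q): 0.5 > 0.25, so result = 0.25
  ((P ∨ ¬Q) ∨ (R ⊃ Q)) = max(0, 0.25) = 0.25
  (R ⊃ ((P ∨ ¬Q) ∨ (R ⊃ Q))): 0.5 > 0.25, so result = 0.25
Checking all 125 assignments confirms none give a value below 0.25.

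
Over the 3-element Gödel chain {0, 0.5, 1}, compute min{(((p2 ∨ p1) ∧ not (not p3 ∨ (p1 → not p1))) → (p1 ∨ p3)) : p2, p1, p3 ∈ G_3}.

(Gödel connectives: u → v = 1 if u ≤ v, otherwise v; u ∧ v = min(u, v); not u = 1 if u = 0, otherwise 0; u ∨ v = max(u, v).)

0.50

The minimum is attained at p2 = 1, p1 = 0.5, p3 = 0.5:
  (p2 ∨ p1) = max(1, 0.5) = 1
  not p3: Gödel ¬ of 0.5 = 0 (operand ≠ 0)
  not p1: Gödel ¬ of 0.5 = 0 (operand ≠ 0)
  (p1 → not p1): 0.5 > 0, so result = 0
  (not p3 ∨ (p1 → not p1)) = max(0, 0) = 0
  not (not p3 ∨ (p1 → not p1)): Gödel ¬ of 0 = 1 (operand is 0)
  ((p2 ∨ p1) ∧ not (not p3 ∨ (p1 → not p1))) = min(1, 1) = 1
  (p1 ∨ p3) = max(0.5, 0.5) = 0.5
  (((p2 ∨ p1) ∧ not (not p3 ∨ (p1 → not p1))) → (p1 ∨ p3)): 1 > 0.5, so result = 0.5
Checking all 27 assignments confirms none give a value below 0.50.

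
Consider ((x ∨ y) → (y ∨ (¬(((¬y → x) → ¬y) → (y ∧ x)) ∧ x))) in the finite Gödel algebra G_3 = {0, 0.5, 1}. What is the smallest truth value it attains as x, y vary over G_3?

The minimum is attained at x = 1, y = 0.5:
  (x ∨ y) = max(1, 0.5) = 1
  ¬y: Gödel ¬ of 0.5 = 0 (operand ≠ 0)
  (¬y → x): 0 ≤ 1, so result = 1
  ¬y: Gödel ¬ of 0.5 = 0 (operand ≠ 0)
  ((¬y → x) → ¬y): 1 > 0, so result = 0
  (y ∧ x) = min(0.5, 1) = 0.5
  (((¬y → x) → ¬y) → (y ∧ x)): 0 ≤ 0.5, so result = 1
  ¬(((¬y → x) → ¬y) → (y ∧ x)): Gödel ¬ of 1 = 0 (operand ≠ 0)
  (¬(((¬y → x) → ¬y) → (y ∧ x)) ∧ x) = min(0, 1) = 0
  (y ∨ (¬(((¬y → x) → ¬y) → (y ∧ x)) ∧ x)) = max(0.5, 0) = 0.5
  ((x ∨ y) → (y ∨ (¬(((¬y → x) → ¬y) → (y ∧ x)) ∧ x))): 1 > 0.5, so result = 0.5
Checking all 9 assignments confirms none give a value below 0.50.

0.50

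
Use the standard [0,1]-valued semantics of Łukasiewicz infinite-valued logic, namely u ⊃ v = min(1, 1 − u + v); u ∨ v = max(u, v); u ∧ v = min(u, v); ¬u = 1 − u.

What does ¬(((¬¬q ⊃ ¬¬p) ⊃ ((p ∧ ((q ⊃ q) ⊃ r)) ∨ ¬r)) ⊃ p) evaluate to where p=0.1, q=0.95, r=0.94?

¬q: Łukasiewicz ¬ gives 1 − 0.95 = 0.05
¬¬q: Łukasiewicz ¬ gives 1 − 0.05 = 0.95
¬p: Łukasiewicz ¬ gives 1 − 0.1 = 0.9
¬¬p: Łukasiewicz ¬ gives 1 − 0.9 = 0.1
(¬¬q ⊃ ¬¬p): min(1, 1 − 0.95 + 0.1) = 0.15
(q ⊃ q): min(1, 1 − 0.95 + 0.95) = 1
((q ⊃ q) ⊃ r): min(1, 1 − 1 + 0.94) = 0.94
(p ∧ ((q ⊃ q) ⊃ r)) = min(0.1, 0.94) = 0.1
¬r: Łukasiewicz ¬ gives 1 − 0.94 = 0.06
((p ∧ ((q ⊃ q) ⊃ r)) ∨ ¬r) = max(0.1, 0.06) = 0.1
((¬¬q ⊃ ¬¬p) ⊃ ((p ∧ ((q ⊃ q) ⊃ r)) ∨ ¬r)): min(1, 1 − 0.15 + 0.1) = 0.95
(((¬¬q ⊃ ¬¬p) ⊃ ((p ∧ ((q ⊃ q) ⊃ r)) ∨ ¬r)) ⊃ p): min(1, 1 − 0.95 + 0.1) = 0.15
¬(((¬¬q ⊃ ¬¬p) ⊃ ((p ∧ ((q ⊃ q) ⊃ r)) ∨ ¬r)) ⊃ p): Łukasiewicz ¬ gives 1 − 0.15 = 0.85

0.85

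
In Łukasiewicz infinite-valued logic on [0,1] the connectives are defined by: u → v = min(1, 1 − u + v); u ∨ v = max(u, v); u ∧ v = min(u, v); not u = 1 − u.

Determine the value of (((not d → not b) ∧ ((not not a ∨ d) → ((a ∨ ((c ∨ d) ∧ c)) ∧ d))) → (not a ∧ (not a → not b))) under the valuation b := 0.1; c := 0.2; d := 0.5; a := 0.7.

0.50

not d: Łukasiewicz ¬ gives 1 − 0.5 = 0.5
not b: Łukasiewicz ¬ gives 1 − 0.1 = 0.9
(not d → not b): min(1, 1 − 0.5 + 0.9) = 1
not a: Łukasiewicz ¬ gives 1 − 0.7 = 0.3
not not a: Łukasiewicz ¬ gives 1 − 0.3 = 0.7
(not not a ∨ d) = max(0.7, 0.5) = 0.7
(c ∨ d) = max(0.2, 0.5) = 0.5
((c ∨ d) ∧ c) = min(0.5, 0.2) = 0.2
(a ∨ ((c ∨ d) ∧ c)) = max(0.7, 0.2) = 0.7
((a ∨ ((c ∨ d) ∧ c)) ∧ d) = min(0.7, 0.5) = 0.5
((not not a ∨ d) → ((a ∨ ((c ∨ d) ∧ c)) ∧ d)): min(1, 1 − 0.7 + 0.5) = 0.8
((not d → not b) ∧ ((not not a ∨ d) → ((a ∨ ((c ∨ d) ∧ c)) ∧ d))) = min(1, 0.8) = 0.8
not a: Łukasiewicz ¬ gives 1 − 0.7 = 0.3
not a: Łukasiewicz ¬ gives 1 − 0.7 = 0.3
not b: Łukasiewicz ¬ gives 1 − 0.1 = 0.9
(not a → not b): min(1, 1 − 0.3 + 0.9) = 1
(not a ∧ (not a → not b)) = min(0.3, 1) = 0.3
(((not d → not b) ∧ ((not not a ∨ d) → ((a ∨ ((c ∨ d) ∧ c)) ∧ d))) → (not a ∧ (not a → not b))): min(1, 1 − 0.8 + 0.3) = 0.5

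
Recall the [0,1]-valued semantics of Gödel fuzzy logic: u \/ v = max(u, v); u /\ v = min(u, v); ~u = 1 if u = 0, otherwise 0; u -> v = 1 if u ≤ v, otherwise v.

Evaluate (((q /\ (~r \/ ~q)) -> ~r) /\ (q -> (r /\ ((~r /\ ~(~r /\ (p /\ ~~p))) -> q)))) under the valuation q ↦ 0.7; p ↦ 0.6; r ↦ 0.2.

~r: Gödel ¬ of 0.2 = 0 (operand ≠ 0)
~q: Gödel ¬ of 0.7 = 0 (operand ≠ 0)
(~r \/ ~q) = max(0, 0) = 0
(q /\ (~r \/ ~q)) = min(0.7, 0) = 0
~r: Gödel ¬ of 0.2 = 0 (operand ≠ 0)
((q /\ (~r \/ ~q)) -> ~r): 0 ≤ 0, so result = 1
~r: Gödel ¬ of 0.2 = 0 (operand ≠ 0)
~r: Gödel ¬ of 0.2 = 0 (operand ≠ 0)
~p: Gödel ¬ of 0.6 = 0 (operand ≠ 0)
~~p: Gödel ¬ of 0 = 1 (operand is 0)
(p /\ ~~p) = min(0.6, 1) = 0.6
(~r /\ (p /\ ~~p)) = min(0, 0.6) = 0
~(~r /\ (p /\ ~~p)): Gödel ¬ of 0 = 1 (operand is 0)
(~r /\ ~(~r /\ (p /\ ~~p))) = min(0, 1) = 0
((~r /\ ~(~r /\ (p /\ ~~p))) -> q): 0 ≤ 0.7, so result = 1
(r /\ ((~r /\ ~(~r /\ (p /\ ~~p))) -> q)) = min(0.2, 1) = 0.2
(q -> (r /\ ((~r /\ ~(~r /\ (p /\ ~~p))) -> q))): 0.7 > 0.2, so result = 0.2
(((q /\ (~r \/ ~q)) -> ~r) /\ (q -> (r /\ ((~r /\ ~(~r /\ (p /\ ~~p))) -> q)))) = min(1, 0.2) = 0.2

0.20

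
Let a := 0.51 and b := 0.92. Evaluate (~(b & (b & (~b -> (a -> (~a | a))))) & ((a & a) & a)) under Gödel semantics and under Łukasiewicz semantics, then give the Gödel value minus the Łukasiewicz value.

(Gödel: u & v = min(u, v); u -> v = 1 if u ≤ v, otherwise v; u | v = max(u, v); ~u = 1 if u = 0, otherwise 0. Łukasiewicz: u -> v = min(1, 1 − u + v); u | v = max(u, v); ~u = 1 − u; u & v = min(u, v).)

Gödel evaluation:
  ~b: Gödel ¬ of 0.92 = 0 (operand ≠ 0)
  ~a: Gödel ¬ of 0.51 = 0 (operand ≠ 0)
  (~a | a) = max(0, 0.51) = 0.51
  (a -> (~a | a)): 0.51 ≤ 0.51, so result = 1
  (~b -> (a -> (~a | a))): 0 ≤ 1, so result = 1
  (b & (~b -> (a -> (~a | a)))) = min(0.92, 1) = 0.92
  (b & (b & (~b -> (a -> (~a | a))))) = min(0.92, 0.92) = 0.92
  ~(b & (b & (~b -> (a -> (~a | a))))): Gödel ¬ of 0.92 = 0 (operand ≠ 0)
  (a & a) = min(0.51, 0.51) = 0.51
  ((a & a) & a) = min(0.51, 0.51) = 0.51
  (~(b & (b & (~b -> (a -> (~a | a))))) & ((a & a) & a)) = min(0, 0.51) = 0
  Gödel value = 0
Łukasiewicz evaluation:
  ~b: Łukasiewicz ¬ gives 1 − 0.92 = 0.08
  ~a: Łukasiewicz ¬ gives 1 − 0.51 = 0.49
  (~a | a) = max(0.49, 0.51) = 0.51
  (a -> (~a | a)): min(1, 1 − 0.51 + 0.51) = 1
  (~b -> (a -> (~a | a))): min(1, 1 − 0.08 + 1) = 1
  (b & (~b -> (a -> (~a | a)))) = min(0.92, 1) = 0.92
  (b & (b & (~b -> (a -> (~a | a))))) = min(0.92, 0.92) = 0.92
  ~(b & (b & (~b -> (a -> (~a | a))))): Łukasiewicz ¬ gives 1 − 0.92 = 0.08
  (a & a) = min(0.51, 0.51) = 0.51
  ((a & a) & a) = min(0.51, 0.51) = 0.51
  (~(b & (b & (~b -> (a -> (~a | a))))) & ((a & a) & a)) = min(0.08, 0.51) = 0.08
  Łukasiewicz value = 0.08
Difference: 0 − 0.08 = -0.08

-0.08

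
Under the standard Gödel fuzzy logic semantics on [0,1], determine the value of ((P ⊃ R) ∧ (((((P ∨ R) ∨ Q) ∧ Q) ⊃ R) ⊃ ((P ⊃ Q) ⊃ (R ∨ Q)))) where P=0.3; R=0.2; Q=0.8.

0.20

(P ⊃ R): 0.3 > 0.2, so result = 0.2
(P ∨ R) = max(0.3, 0.2) = 0.3
((P ∨ R) ∨ Q) = max(0.3, 0.8) = 0.8
(((P ∨ R) ∨ Q) ∧ Q) = min(0.8, 0.8) = 0.8
((((P ∨ R) ∨ Q) ∧ Q) ⊃ R): 0.8 > 0.2, so result = 0.2
(P ⊃ Q): 0.3 ≤ 0.8, so result = 1
(R ∨ Q) = max(0.2, 0.8) = 0.8
((P ⊃ Q) ⊃ (R ∨ Q)): 1 > 0.8, so result = 0.8
(((((P ∨ R) ∨ Q) ∧ Q) ⊃ R) ⊃ ((P ⊃ Q) ⊃ (R ∨ Q))): 0.2 ≤ 0.8, so result = 1
((P ⊃ R) ∧ (((((P ∨ R) ∨ Q) ∧ Q) ⊃ R) ⊃ ((P ⊃ Q) ⊃ (R ∨ Q)))) = min(0.2, 1) = 0.2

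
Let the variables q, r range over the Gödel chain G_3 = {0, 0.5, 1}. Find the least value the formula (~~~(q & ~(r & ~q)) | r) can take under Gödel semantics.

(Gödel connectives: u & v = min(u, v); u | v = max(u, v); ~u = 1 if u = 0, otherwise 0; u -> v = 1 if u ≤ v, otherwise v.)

0.00

The minimum is attained at q = 0.5, r = 0:
  ~q: Gödel ¬ of 0.5 = 0 (operand ≠ 0)
  (r & ~q) = min(0, 0) = 0
  ~(r & ~q): Gödel ¬ of 0 = 1 (operand is 0)
  (q & ~(r & ~q)) = min(0.5, 1) = 0.5
  ~(q & ~(r & ~q)): Gödel ¬ of 0.5 = 0 (operand ≠ 0)
  ~~(q & ~(r & ~q)): Gödel ¬ of 0 = 1 (operand is 0)
  ~~~(q & ~(r & ~q)): Gödel ¬ of 1 = 0 (operand ≠ 0)
  (~~~(q & ~(r & ~q)) | r) = max(0, 0) = 0
Checking all 9 assignments confirms none give a value below 0.00.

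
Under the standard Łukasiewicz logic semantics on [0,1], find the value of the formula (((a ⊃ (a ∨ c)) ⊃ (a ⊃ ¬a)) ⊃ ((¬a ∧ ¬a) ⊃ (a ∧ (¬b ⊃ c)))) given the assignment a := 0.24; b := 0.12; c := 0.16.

0.48

(a ∨ c) = max(0.24, 0.16) = 0.24
(a ⊃ (a ∨ c)): min(1, 1 − 0.24 + 0.24) = 1
¬a: Łukasiewicz ¬ gives 1 − 0.24 = 0.76
(a ⊃ ¬a): min(1, 1 − 0.24 + 0.76) = 1
((a ⊃ (a ∨ c)) ⊃ (a ⊃ ¬a)): min(1, 1 − 1 + 1) = 1
¬a: Łukasiewicz ¬ gives 1 − 0.24 = 0.76
¬a: Łukasiewicz ¬ gives 1 − 0.24 = 0.76
(¬a ∧ ¬a) = min(0.76, 0.76) = 0.76
¬b: Łukasiewicz ¬ gives 1 − 0.12 = 0.88
(¬b ⊃ c): min(1, 1 − 0.88 + 0.16) = 0.28
(a ∧ (¬b ⊃ c)) = min(0.24, 0.28) = 0.24
((¬a ∧ ¬a) ⊃ (a ∧ (¬b ⊃ c))): min(1, 1 − 0.76 + 0.24) = 0.48
(((a ⊃ (a ∨ c)) ⊃ (a ⊃ ¬a)) ⊃ ((¬a ∧ ¬a) ⊃ (a ∧ (¬b ⊃ c)))): min(1, 1 − 1 + 0.48) = 0.48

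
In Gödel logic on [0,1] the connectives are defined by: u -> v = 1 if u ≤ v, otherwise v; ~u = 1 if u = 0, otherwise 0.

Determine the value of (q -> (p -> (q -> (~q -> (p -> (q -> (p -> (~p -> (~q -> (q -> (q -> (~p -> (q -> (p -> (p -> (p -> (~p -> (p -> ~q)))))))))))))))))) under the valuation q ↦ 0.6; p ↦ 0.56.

~q: Gödel ¬ of 0.6 = 0 (operand ≠ 0)
~p: Gödel ¬ of 0.56 = 0 (operand ≠ 0)
~q: Gödel ¬ of 0.6 = 0 (operand ≠ 0)
~p: Gödel ¬ of 0.56 = 0 (operand ≠ 0)
~p: Gödel ¬ of 0.56 = 0 (operand ≠ 0)
~q: Gödel ¬ of 0.6 = 0 (operand ≠ 0)
(p -> ~q): 0.56 > 0, so result = 0
(~p -> (p -> ~q)): 0 ≤ 0, so result = 1
(p -> (~p -> (p -> ~q))): 0.56 ≤ 1, so result = 1
(p -> (p -> (~p -> (p -> ~q)))): 0.56 ≤ 1, so result = 1
(p -> (p -> (p -> (~p -> (p -> ~q))))): 0.56 ≤ 1, so result = 1
(q -> (p -> (p -> (p -> (~p -> (p -> ~q)))))): 0.6 ≤ 1, so result = 1
(~p -> (q -> (p -> (p -> (p -> (~p -> (p -> ~q))))))): 0 ≤ 1, so result = 1
(q -> (~p -> (q -> (p -> (p -> (p -> (~p -> (p -> ~q)))))))): 0.6 ≤ 1, so result = 1
(q -> (q -> (~p -> (q -> (p -> (p -> (p -> (~p -> (p -> ~q))))))))): 0.6 ≤ 1, so result = 1
(~q -> (q -> (q -> (~p -> (q -> (p -> (p -> (p -> (~p -> (p -> ~q)))))))))): 0 ≤ 1, so result = 1
(~p -> (~q -> (q -> (q -> (~p -> (q -> (p -> (p -> (p -> (~p -> (p -> ~q))))))))))): 0 ≤ 1, so result = 1
(p -> (~p -> (~q -> (q -> (q -> (~p -> (q -> (p -> (p -> (p -> (~p -> (p -> ~q)))))))))))): 0.56 ≤ 1, so result = 1
(q -> (p -> (~p -> (~q -> (q -> (q -> (~p -> (q -> (p -> (p -> (p -> (~p -> (p -> ~q))))))))))))): 0.6 ≤ 1, so result = 1
(p -> (q -> (p -> (~p -> (~q -> (q -> (q -> (~p -> (q -> (p -> (p -> (p -> (~p -> (p -> ~q)))))))))))))): 0.56 ≤ 1, so result = 1
(~q -> (p -> (q -> (p -> (~p -> (~q -> (q -> (q -> (~p -> (q -> (p -> (p -> (p -> (~p -> (p -> ~q))))))))))))))): 0 ≤ 1, so result = 1
(q -> (~q -> (p -> (q -> (p -> (~p -> (~q -> (q -> (q -> (~p -> (q -> (p -> (p -> (p -> (~p -> (p -> ~q)))))))))))))))): 0.6 ≤ 1, so result = 1
(p -> (q -> (~q -> (p -> (q -> (p -> (~p -> (~q -> (q -> (q -> (~p -> (q -> (p -> (p -> (p -> (~p -> (p -> ~q))))))))))))))))): 0.56 ≤ 1, so result = 1
(q -> (p -> (q -> (~q -> (p -> (q -> (p -> (~p -> (~q -> (q -> (q -> (~p -> (q -> (p -> (p -> (p -> (~p -> (p -> ~q)))))))))))))))))): 0.6 ≤ 1, so result = 1

1.00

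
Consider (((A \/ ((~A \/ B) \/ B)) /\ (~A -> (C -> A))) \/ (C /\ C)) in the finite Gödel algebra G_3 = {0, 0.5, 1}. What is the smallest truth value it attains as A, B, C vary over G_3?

0.50

The minimum is attained at A = 0, B = 0, C = 0.5:
  ~A: Gödel ¬ of 0 = 1 (operand is 0)
  (~A \/ B) = max(1, 0) = 1
  ((~A \/ B) \/ B) = max(1, 0) = 1
  (A \/ ((~A \/ B) \/ B)) = max(0, 1) = 1
  ~A: Gödel ¬ of 0 = 1 (operand is 0)
  (C -> A): 0.5 > 0, so result = 0
  (~A -> (C -> A)): 1 > 0, so result = 0
  ((A \/ ((~A \/ B) \/ B)) /\ (~A -> (C -> A))) = min(1, 0) = 0
  (C /\ C) = min(0.5, 0.5) = 0.5
  (((A \/ ((~A \/ B) \/ B)) /\ (~A -> (C -> A))) \/ (C /\ C)) = max(0, 0.5) = 0.5
Checking all 27 assignments confirms none give a value below 0.50.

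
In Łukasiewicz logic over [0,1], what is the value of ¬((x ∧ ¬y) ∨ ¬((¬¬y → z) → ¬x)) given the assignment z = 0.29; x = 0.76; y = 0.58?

0.53

¬y: Łukasiewicz ¬ gives 1 − 0.58 = 0.42
(x ∧ ¬y) = min(0.76, 0.42) = 0.42
¬y: Łukasiewicz ¬ gives 1 − 0.58 = 0.42
¬¬y: Łukasiewicz ¬ gives 1 − 0.42 = 0.58
(¬¬y → z): min(1, 1 − 0.58 + 0.29) = 0.71
¬x: Łukasiewicz ¬ gives 1 − 0.76 = 0.24
((¬¬y → z) → ¬x): min(1, 1 − 0.71 + 0.24) = 0.53
¬((¬¬y → z) → ¬x): Łukasiewicz ¬ gives 1 − 0.53 = 0.47
((x ∧ ¬y) ∨ ¬((¬¬y → z) → ¬x)) = max(0.42, 0.47) = 0.47
¬((x ∧ ¬y) ∨ ¬((¬¬y → z) → ¬x)): Łukasiewicz ¬ gives 1 − 0.47 = 0.53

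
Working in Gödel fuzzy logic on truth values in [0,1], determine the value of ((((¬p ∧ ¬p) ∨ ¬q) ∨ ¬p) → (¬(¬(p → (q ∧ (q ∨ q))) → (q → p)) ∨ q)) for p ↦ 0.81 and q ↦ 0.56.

¬p: Gödel ¬ of 0.81 = 0 (operand ≠ 0)
¬p: Gödel ¬ of 0.81 = 0 (operand ≠ 0)
(¬p ∧ ¬p) = min(0, 0) = 0
¬q: Gödel ¬ of 0.56 = 0 (operand ≠ 0)
((¬p ∧ ¬p) ∨ ¬q) = max(0, 0) = 0
¬p: Gödel ¬ of 0.81 = 0 (operand ≠ 0)
(((¬p ∧ ¬p) ∨ ¬q) ∨ ¬p) = max(0, 0) = 0
(q ∨ q) = max(0.56, 0.56) = 0.56
(q ∧ (q ∨ q)) = min(0.56, 0.56) = 0.56
(p → (q ∧ (q ∨ q))): 0.81 > 0.56, so result = 0.56
¬(p → (q ∧ (q ∨ q))): Gödel ¬ of 0.56 = 0 (operand ≠ 0)
(q → p): 0.56 ≤ 0.81, so result = 1
(¬(p → (q ∧ (q ∨ q))) → (q → p)): 0 ≤ 1, so result = 1
¬(¬(p → (q ∧ (q ∨ q))) → (q → p)): Gödel ¬ of 1 = 0 (operand ≠ 0)
(¬(¬(p → (q ∧ (q ∨ q))) → (q → p)) ∨ q) = max(0, 0.56) = 0.56
((((¬p ∧ ¬p) ∨ ¬q) ∨ ¬p) → (¬(¬(p → (q ∧ (q ∨ q))) → (q → p)) ∨ q)): 0 ≤ 0.56, so result = 1

1.00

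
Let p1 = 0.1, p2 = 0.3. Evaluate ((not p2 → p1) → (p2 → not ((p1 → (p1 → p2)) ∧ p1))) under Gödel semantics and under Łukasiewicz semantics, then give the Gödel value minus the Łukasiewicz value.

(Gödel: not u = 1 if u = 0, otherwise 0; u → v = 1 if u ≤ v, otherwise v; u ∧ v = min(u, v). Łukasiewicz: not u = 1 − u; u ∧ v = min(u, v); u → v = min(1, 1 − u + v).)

Gödel evaluation:
  not p2: Gödel ¬ of 0.3 = 0 (operand ≠ 0)
  (not p2 → p1): 0 ≤ 0.1, so result = 1
  (p1 → p2): 0.1 ≤ 0.3, so result = 1
  (p1 → (p1 → p2)): 0.1 ≤ 1, so result = 1
  ((p1 → (p1 → p2)) ∧ p1) = min(1, 0.1) = 0.1
  not ((p1 → (p1 → p2)) ∧ p1): Gödel ¬ of 0.1 = 0 (operand ≠ 0)
  (p2 → not ((p1 → (p1 → p2)) ∧ p1)): 0.3 > 0, so result = 0
  ((not p2 → p1) → (p2 → not ((p1 → (p1 → p2)) ∧ p1))): 1 > 0, so result = 0
  Gödel value = 0
Łukasiewicz evaluation:
  not p2: Łukasiewicz ¬ gives 1 − 0.3 = 0.7
  (not p2 → p1): min(1, 1 − 0.7 + 0.1) = 0.4
  (p1 → p2): min(1, 1 − 0.1 + 0.3) = 1
  (p1 → (p1 → p2)): min(1, 1 − 0.1 + 1) = 1
  ((p1 → (p1 → p2)) ∧ p1) = min(1, 0.1) = 0.1
  not ((p1 → (p1 → p2)) ∧ p1): Łukasiewicz ¬ gives 1 − 0.1 = 0.9
  (p2 → not ((p1 → (p1 → p2)) ∧ p1)): min(1, 1 − 0.3 + 0.9) = 1
  ((not p2 → p1) → (p2 → not ((p1 → (p1 → p2)) ∧ p1))): min(1, 1 − 0.4 + 1) = 1
  Łukasiewicz value = 1
Difference: 0 − 1 = -1.00

-1.00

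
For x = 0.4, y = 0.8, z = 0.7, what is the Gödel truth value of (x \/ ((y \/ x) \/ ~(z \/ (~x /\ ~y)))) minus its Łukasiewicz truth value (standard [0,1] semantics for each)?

Gödel evaluation:
  (y \/ x) = max(0.8, 0.4) = 0.8
  ~x: Gödel ¬ of 0.4 = 0 (operand ≠ 0)
  ~y: Gödel ¬ of 0.8 = 0 (operand ≠ 0)
  (~x /\ ~y) = min(0, 0) = 0
  (z \/ (~x /\ ~y)) = max(0.7, 0) = 0.7
  ~(z \/ (~x /\ ~y)): Gödel ¬ of 0.7 = 0 (operand ≠ 0)
  ((y \/ x) \/ ~(z \/ (~x /\ ~y))) = max(0.8, 0) = 0.8
  (x \/ ((y \/ x) \/ ~(z \/ (~x /\ ~y)))) = max(0.4, 0.8) = 0.8
  Gödel value = 0.8
Łukasiewicz evaluation:
  (y \/ x) = max(0.8, 0.4) = 0.8
  ~x: Łukasiewicz ¬ gives 1 − 0.4 = 0.6
  ~y: Łukasiewicz ¬ gives 1 − 0.8 = 0.2
  (~x /\ ~y) = min(0.6, 0.2) = 0.2
  (z \/ (~x /\ ~y)) = max(0.7, 0.2) = 0.7
  ~(z \/ (~x /\ ~y)): Łukasiewicz ¬ gives 1 − 0.7 = 0.3
  ((y \/ x) \/ ~(z \/ (~x /\ ~y))) = max(0.8, 0.3) = 0.8
  (x \/ ((y \/ x) \/ ~(z \/ (~x /\ ~y)))) = max(0.4, 0.8) = 0.8
  Łukasiewicz value = 0.8
Difference: 0.8 − 0.8 = 0.00

0.00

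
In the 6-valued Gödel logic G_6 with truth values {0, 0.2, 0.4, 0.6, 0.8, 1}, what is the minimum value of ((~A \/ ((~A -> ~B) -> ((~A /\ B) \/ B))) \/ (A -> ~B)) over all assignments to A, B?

The minimum is attained at A = 0.2, B = 0.2:
  ~A: Gödel ¬ of 0.2 = 0 (operand ≠ 0)
  ~A: Gödel ¬ of 0.2 = 0 (operand ≠ 0)
  ~B: Gödel ¬ of 0.2 = 0 (operand ≠ 0)
  (~A -> ~B): 0 ≤ 0, so result = 1
  ~A: Gödel ¬ of 0.2 = 0 (operand ≠ 0)
  (~A /\ B) = min(0, 0.2) = 0
  ((~A /\ B) \/ B) = max(0, 0.2) = 0.2
  ((~A -> ~B) -> ((~A /\ B) \/ B)): 1 > 0.2, so result = 0.2
  (~A \/ ((~A -> ~B) -> ((~A /\ B) \/ B))) = max(0, 0.2) = 0.2
  ~B: Gödel ¬ of 0.2 = 0 (operand ≠ 0)
  (A -> ~B): 0.2 > 0, so result = 0
  ((~A \/ ((~A -> ~B) -> ((~A /\ B) \/ B))) \/ (A -> ~B)) = max(0.2, 0) = 0.2
Checking all 36 assignments confirms none give a value below 0.20.

0.20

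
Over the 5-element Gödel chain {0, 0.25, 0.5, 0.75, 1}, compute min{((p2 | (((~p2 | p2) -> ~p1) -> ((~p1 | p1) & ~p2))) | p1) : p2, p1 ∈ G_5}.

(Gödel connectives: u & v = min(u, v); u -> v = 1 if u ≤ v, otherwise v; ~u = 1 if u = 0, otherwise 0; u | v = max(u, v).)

The minimum is attained at p2 = 0.25, p1 = 0:
  ~p2: Gödel ¬ of 0.25 = 0 (operand ≠ 0)
  (~p2 | p2) = max(0, 0.25) = 0.25
  ~p1: Gödel ¬ of 0 = 1 (operand is 0)
  ((~p2 | p2) -> ~p1): 0.25 ≤ 1, so result = 1
  ~p1: Gödel ¬ of 0 = 1 (operand is 0)
  (~p1 | p1) = max(1, 0) = 1
  ~p2: Gödel ¬ of 0.25 = 0 (operand ≠ 0)
  ((~p1 | p1) & ~p2) = min(1, 0) = 0
  (((~p2 | p2) -> ~p1) -> ((~p1 | p1) & ~p2)): 1 > 0, so result = 0
  (p2 | (((~p2 | p2) -> ~p1) -> ((~p1 | p1) & ~p2))) = max(0.25, 0) = 0.25
  ((p2 | (((~p2 | p2) -> ~p1) -> ((~p1 | p1) & ~p2))) | p1) = max(0.25, 0) = 0.25
Checking all 25 assignments confirms none give a value below 0.25.

0.25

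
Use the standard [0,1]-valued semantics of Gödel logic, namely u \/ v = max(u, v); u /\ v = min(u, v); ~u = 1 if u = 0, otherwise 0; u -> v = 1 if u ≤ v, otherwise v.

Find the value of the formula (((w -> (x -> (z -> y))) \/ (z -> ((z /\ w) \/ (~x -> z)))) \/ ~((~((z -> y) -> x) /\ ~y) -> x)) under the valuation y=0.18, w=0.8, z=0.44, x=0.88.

(z -> y): 0.44 > 0.18, so result = 0.18
(x -> (z -> y)): 0.88 > 0.18, so result = 0.18
(w -> (x -> (z -> y))): 0.8 > 0.18, so result = 0.18
(z /\ w) = min(0.44, 0.8) = 0.44
~x: Gödel ¬ of 0.88 = 0 (operand ≠ 0)
(~x -> z): 0 ≤ 0.44, so result = 1
((z /\ w) \/ (~x -> z)) = max(0.44, 1) = 1
(z -> ((z /\ w) \/ (~x -> z))): 0.44 ≤ 1, so result = 1
((w -> (x -> (z -> y))) \/ (z -> ((z /\ w) \/ (~x -> z)))) = max(0.18, 1) = 1
(z -> y): 0.44 > 0.18, so result = 0.18
((z -> y) -> x): 0.18 ≤ 0.88, so result = 1
~((z -> y) -> x): Gödel ¬ of 1 = 0 (operand ≠ 0)
~y: Gödel ¬ of 0.18 = 0 (operand ≠ 0)
(~((z -> y) -> x) /\ ~y) = min(0, 0) = 0
((~((z -> y) -> x) /\ ~y) -> x): 0 ≤ 0.88, so result = 1
~((~((z -> y) -> x) /\ ~y) -> x): Gödel ¬ of 1 = 0 (operand ≠ 0)
(((w -> (x -> (z -> y))) \/ (z -> ((z /\ w) \/ (~x -> z)))) \/ ~((~((z -> y) -> x) /\ ~y) -> x)) = max(1, 0) = 1

1.00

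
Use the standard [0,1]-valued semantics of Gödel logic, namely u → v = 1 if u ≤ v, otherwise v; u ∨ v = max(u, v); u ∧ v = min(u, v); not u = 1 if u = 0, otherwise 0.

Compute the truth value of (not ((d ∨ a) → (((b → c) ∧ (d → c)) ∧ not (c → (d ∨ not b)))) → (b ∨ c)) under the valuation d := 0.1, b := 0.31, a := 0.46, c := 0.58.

0.58

(d ∨ a) = max(0.1, 0.46) = 0.46
(b → c): 0.31 ≤ 0.58, so result = 1
(d → c): 0.1 ≤ 0.58, so result = 1
((b → c) ∧ (d → c)) = min(1, 1) = 1
not b: Gödel ¬ of 0.31 = 0 (operand ≠ 0)
(d ∨ not b) = max(0.1, 0) = 0.1
(c → (d ∨ not b)): 0.58 > 0.1, so result = 0.1
not (c → (d ∨ not b)): Gödel ¬ of 0.1 = 0 (operand ≠ 0)
(((b → c) ∧ (d → c)) ∧ not (c → (d ∨ not b))) = min(1, 0) = 0
((d ∨ a) → (((b → c) ∧ (d → c)) ∧ not (c → (d ∨ not b)))): 0.46 > 0, so result = 0
not ((d ∨ a) → (((b → c) ∧ (d → c)) ∧ not (c → (d ∨ not b)))): Gödel ¬ of 0 = 1 (operand is 0)
(b ∨ c) = max(0.31, 0.58) = 0.58
(not ((d ∨ a) → (((b → c) ∧ (d → c)) ∧ not (c → (d ∨ not b)))) → (b ∨ c)): 1 > 0.58, so result = 0.58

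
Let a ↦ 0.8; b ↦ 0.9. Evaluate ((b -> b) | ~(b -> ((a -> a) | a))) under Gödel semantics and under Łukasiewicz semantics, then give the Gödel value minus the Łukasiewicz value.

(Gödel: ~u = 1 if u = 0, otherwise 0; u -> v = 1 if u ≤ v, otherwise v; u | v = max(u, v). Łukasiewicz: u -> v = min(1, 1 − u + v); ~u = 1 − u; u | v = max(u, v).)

0.00

Gödel evaluation:
  (b -> b): 0.9 ≤ 0.9, so result = 1
  (a -> a): 0.8 ≤ 0.8, so result = 1
  ((a -> a) | a) = max(1, 0.8) = 1
  (b -> ((a -> a) | a)): 0.9 ≤ 1, so result = 1
  ~(b -> ((a -> a) | a)): Gödel ¬ of 1 = 0 (operand ≠ 0)
  ((b -> b) | ~(b -> ((a -> a) | a))) = max(1, 0) = 1
  Gödel value = 1
Łukasiewicz evaluation:
  (b -> b): min(1, 1 − 0.9 + 0.9) = 1
  (a -> a): min(1, 1 − 0.8 + 0.8) = 1
  ((a -> a) | a) = max(1, 0.8) = 1
  (b -> ((a -> a) | a)): min(1, 1 − 0.9 + 1) = 1
  ~(b -> ((a -> a) | a)): Łukasiewicz ¬ gives 1 − 1 = 0
  ((b -> b) | ~(b -> ((a -> a) | a))) = max(1, 0) = 1
  Łukasiewicz value = 1
Difference: 1 − 1 = 0.00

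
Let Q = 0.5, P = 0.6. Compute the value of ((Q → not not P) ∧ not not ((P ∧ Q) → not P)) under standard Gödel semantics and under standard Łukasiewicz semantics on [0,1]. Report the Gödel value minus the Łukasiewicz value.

-0.90

Gödel evaluation:
  not P: Gödel ¬ of 0.6 = 0 (operand ≠ 0)
  not not P: Gödel ¬ of 0 = 1 (operand is 0)
  (Q → not not P): 0.5 ≤ 1, so result = 1
  (P ∧ Q) = min(0.6, 0.5) = 0.5
  not P: Gödel ¬ of 0.6 = 0 (operand ≠ 0)
  ((P ∧ Q) → not P): 0.5 > 0, so result = 0
  not ((P ∧ Q) → not P): Gödel ¬ of 0 = 1 (operand is 0)
  not not ((P ∧ Q) → not P): Gödel ¬ of 1 = 0 (operand ≠ 0)
  ((Q → not not P) ∧ not not ((P ∧ Q) → not P)) = min(1, 0) = 0
  Gödel value = 0
Łukasiewicz evaluation:
  not P: Łukasiewicz ¬ gives 1 − 0.6 = 0.4
  not not P: Łukasiewicz ¬ gives 1 − 0.4 = 0.6
  (Q → not not P): min(1, 1 − 0.5 + 0.6) = 1
  (P ∧ Q) = min(0.6, 0.5) = 0.5
  not P: Łukasiewicz ¬ gives 1 − 0.6 = 0.4
  ((P ∧ Q) → not P): min(1, 1 − 0.5 + 0.4) = 0.9
  not ((P ∧ Q) → not P): Łukasiewicz ¬ gives 1 − 0.9 = 0.1
  not not ((P ∧ Q) → not P): Łukasiewicz ¬ gives 1 − 0.1 = 0.9
  ((Q → not not P) ∧ not not ((P ∧ Q) → not P)) = min(1, 0.9) = 0.9
  Łukasiewicz value = 0.9
Difference: 0 − 0.9 = -0.90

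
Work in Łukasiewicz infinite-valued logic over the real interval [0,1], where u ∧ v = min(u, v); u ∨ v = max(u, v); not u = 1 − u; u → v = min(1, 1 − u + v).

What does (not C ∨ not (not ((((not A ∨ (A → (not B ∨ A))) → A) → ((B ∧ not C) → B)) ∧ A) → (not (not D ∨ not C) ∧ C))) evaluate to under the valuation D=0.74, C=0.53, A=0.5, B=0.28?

0.47

not C: Łukasiewicz ¬ gives 1 − 0.53 = 0.47
not A: Łukasiewicz ¬ gives 1 − 0.5 = 0.5
not B: Łukasiewicz ¬ gives 1 − 0.28 = 0.72
(not B ∨ A) = max(0.72, 0.5) = 0.72
(A → (not B ∨ A)): min(1, 1 − 0.5 + 0.72) = 1
(not A ∨ (A → (not B ∨ A))) = max(0.5, 1) = 1
((not A ∨ (A → (not B ∨ A))) → A): min(1, 1 − 1 + 0.5) = 0.5
not C: Łukasiewicz ¬ gives 1 − 0.53 = 0.47
(B ∧ not C) = min(0.28, 0.47) = 0.28
((B ∧ not C) → B): min(1, 1 − 0.28 + 0.28) = 1
(((not A ∨ (A → (not B ∨ A))) → A) → ((B ∧ not C) → B)): min(1, 1 − 0.5 + 1) = 1
((((not A ∨ (A → (not B ∨ A))) → A) → ((B ∧ not C) → B)) ∧ A) = min(1, 0.5) = 0.5
not ((((not A ∨ (A → (not B ∨ A))) → A) → ((B ∧ not C) → B)) ∧ A): Łukasiewicz ¬ gives 1 − 0.5 = 0.5
not D: Łukasiewicz ¬ gives 1 − 0.74 = 0.26
not C: Łukasiewicz ¬ gives 1 − 0.53 = 0.47
(not D ∨ not C) = max(0.26, 0.47) = 0.47
not (not D ∨ not C): Łukasiewicz ¬ gives 1 − 0.47 = 0.53
(not (not D ∨ not C) ∧ C) = min(0.53, 0.53) = 0.53
(not ((((not A ∨ (A → (not B ∨ A))) → A) → ((B ∧ not C) → B)) ∧ A) → (not (not D ∨ not C) ∧ C)): min(1, 1 − 0.5 + 0.53) = 1
not (not ((((not A ∨ (A → (not B ∨ A))) → A) → ((B ∧ not C) → B)) ∧ A) → (not (not D ∨ not C) ∧ C)): Łukasiewicz ¬ gives 1 − 1 = 0
(not C ∨ not (not ((((not A ∨ (A → (not B ∨ A))) → A) → ((B ∧ not C) → B)) ∧ A) → (not (not D ∨ not C) ∧ C))) = max(0.47, 0) = 0.47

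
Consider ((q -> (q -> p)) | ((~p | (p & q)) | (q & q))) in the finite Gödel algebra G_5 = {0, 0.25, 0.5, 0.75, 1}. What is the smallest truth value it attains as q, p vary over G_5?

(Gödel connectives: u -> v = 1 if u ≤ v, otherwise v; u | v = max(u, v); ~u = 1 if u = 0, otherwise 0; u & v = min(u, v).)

0.50

The minimum is attained at q = 0.5, p = 0.25:
  (q -> p): 0.5 > 0.25, so result = 0.25
  (q -> (q -> p)): 0.5 > 0.25, so result = 0.25
  ~p: Gödel ¬ of 0.25 = 0 (operand ≠ 0)
  (p & q) = min(0.25, 0.5) = 0.25
  (~p | (p & q)) = max(0, 0.25) = 0.25
  (q & q) = min(0.5, 0.5) = 0.5
  ((~p | (p & q)) | (q & q)) = max(0.25, 0.5) = 0.5
  ((q -> (q -> p)) | ((~p | (p & q)) | (q & q))) = max(0.25, 0.5) = 0.5
Checking all 25 assignments confirms none give a value below 0.50.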